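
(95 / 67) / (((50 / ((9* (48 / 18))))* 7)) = 228 / 2345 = 0.10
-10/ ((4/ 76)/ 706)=-134140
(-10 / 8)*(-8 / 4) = 5 / 2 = 2.50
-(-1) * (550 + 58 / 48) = 13229 / 24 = 551.21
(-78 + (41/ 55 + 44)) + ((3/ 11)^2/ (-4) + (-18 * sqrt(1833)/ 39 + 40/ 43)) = -3365603/ 104060-6 * sqrt(1833)/ 13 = -52.10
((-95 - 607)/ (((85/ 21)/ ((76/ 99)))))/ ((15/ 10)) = -82992/ 935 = -88.76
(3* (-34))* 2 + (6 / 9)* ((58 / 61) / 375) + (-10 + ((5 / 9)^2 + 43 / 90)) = -263369987 / 1235250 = -213.21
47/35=1.34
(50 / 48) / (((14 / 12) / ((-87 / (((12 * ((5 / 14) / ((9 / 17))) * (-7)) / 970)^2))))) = -184181175 / 8092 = -22760.90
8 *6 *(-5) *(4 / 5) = -192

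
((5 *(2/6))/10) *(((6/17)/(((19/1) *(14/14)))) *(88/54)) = 44/8721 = 0.01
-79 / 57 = -1.39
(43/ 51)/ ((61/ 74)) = 3182/ 3111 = 1.02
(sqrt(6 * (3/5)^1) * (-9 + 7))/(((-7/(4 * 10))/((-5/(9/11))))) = -880 * sqrt(10)/21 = -132.51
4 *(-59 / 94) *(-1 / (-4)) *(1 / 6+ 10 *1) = -3599 / 564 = -6.38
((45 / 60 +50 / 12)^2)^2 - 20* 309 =-116031119 / 20736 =-5595.64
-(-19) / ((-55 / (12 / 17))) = -228 / 935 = -0.24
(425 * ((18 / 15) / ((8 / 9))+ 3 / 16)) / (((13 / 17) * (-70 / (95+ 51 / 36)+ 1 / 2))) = -15818415 / 4184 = -3780.69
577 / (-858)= -577 / 858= -0.67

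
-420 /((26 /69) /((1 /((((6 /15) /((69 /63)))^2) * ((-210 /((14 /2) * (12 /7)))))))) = 304175 /637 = 477.51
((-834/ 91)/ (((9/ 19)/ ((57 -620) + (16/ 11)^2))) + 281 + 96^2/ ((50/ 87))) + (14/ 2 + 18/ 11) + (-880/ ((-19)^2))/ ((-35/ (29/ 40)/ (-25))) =8101844076098/ 298122825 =27176.20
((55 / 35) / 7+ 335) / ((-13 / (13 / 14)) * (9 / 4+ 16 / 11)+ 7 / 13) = -4697836 / 719271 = -6.53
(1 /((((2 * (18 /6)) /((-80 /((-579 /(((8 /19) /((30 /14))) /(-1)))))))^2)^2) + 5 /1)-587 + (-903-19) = -144526182937432052508128 /96094536527574690561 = -1504.00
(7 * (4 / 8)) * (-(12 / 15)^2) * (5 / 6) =-28 / 15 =-1.87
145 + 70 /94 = 6850 /47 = 145.74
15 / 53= 0.28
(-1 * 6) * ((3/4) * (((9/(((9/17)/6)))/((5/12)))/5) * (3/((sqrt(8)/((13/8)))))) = -379.74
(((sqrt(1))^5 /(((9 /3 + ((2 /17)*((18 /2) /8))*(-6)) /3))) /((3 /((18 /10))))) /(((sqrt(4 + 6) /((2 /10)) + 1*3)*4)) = -153 /60250 + 51*sqrt(10) /12050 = 0.01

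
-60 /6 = -10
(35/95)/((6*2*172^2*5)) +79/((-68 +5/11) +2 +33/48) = -10420508603/8555101120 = -1.22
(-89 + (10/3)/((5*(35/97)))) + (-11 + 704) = 63614/105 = 605.85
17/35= 0.49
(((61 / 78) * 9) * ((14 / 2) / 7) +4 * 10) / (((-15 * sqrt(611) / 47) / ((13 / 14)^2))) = -1223 * sqrt(611) / 5880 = -5.14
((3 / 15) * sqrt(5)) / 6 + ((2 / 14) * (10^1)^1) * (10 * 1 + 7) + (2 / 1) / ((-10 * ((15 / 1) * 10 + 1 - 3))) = sqrt(5) / 30 + 125793 / 5180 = 24.36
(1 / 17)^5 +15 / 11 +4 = 83771574 / 15618427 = 5.36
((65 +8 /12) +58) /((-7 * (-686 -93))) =0.02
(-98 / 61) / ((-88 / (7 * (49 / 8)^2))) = 823543 / 171776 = 4.79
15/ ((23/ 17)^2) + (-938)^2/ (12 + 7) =46315.77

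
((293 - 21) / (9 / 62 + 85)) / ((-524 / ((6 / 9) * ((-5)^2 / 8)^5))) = -5146484375 / 4248877056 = -1.21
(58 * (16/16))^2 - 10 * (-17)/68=6733/2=3366.50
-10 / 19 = -0.53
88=88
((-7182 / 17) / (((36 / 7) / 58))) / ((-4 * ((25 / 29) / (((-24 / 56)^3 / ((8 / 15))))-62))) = -190261953 / 10836344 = -17.56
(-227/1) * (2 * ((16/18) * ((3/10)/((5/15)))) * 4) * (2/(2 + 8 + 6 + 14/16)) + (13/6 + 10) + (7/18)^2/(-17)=-22035571/137700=-160.03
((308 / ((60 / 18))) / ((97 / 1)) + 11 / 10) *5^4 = 248875 / 194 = 1282.86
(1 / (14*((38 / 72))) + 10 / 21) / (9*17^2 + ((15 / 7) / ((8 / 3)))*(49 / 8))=15616 / 66544821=0.00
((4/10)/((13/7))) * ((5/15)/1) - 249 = -48541/195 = -248.93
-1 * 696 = -696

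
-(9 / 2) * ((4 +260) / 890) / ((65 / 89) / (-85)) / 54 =187 / 65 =2.88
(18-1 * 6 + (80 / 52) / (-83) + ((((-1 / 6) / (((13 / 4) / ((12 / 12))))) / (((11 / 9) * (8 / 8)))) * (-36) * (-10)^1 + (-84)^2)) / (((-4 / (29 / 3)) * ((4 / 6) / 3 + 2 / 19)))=-617739324 / 11869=-52046.45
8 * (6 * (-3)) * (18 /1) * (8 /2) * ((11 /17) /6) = -19008 /17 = -1118.12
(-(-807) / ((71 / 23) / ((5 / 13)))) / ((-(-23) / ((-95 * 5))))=-1916625 / 923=-2076.52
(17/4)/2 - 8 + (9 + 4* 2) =89/8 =11.12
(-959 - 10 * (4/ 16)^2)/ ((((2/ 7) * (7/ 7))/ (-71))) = 3815469/ 16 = 238466.81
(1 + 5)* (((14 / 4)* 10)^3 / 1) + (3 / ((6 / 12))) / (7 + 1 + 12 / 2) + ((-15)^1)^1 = 1800648 / 7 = 257235.43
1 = 1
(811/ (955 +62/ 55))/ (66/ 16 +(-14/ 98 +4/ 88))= 27476680/ 130468347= 0.21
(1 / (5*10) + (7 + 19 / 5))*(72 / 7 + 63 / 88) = 3666357 / 30800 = 119.04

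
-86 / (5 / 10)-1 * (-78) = -94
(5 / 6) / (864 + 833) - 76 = -773827 / 10182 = -76.00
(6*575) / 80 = 345 / 8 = 43.12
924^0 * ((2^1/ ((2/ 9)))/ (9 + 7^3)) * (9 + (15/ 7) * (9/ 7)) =162/ 539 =0.30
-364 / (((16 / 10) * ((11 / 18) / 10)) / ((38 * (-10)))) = 15561000 / 11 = 1414636.36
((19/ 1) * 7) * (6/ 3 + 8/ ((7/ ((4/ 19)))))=298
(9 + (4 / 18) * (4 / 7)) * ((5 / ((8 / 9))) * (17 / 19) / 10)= 9775 / 2128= 4.59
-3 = -3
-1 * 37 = -37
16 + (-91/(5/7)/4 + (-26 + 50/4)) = -587/20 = -29.35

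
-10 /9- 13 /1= -127 /9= -14.11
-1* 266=-266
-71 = -71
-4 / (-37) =0.11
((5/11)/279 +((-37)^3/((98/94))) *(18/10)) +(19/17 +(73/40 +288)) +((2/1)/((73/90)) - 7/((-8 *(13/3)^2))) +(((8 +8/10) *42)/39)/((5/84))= -137197795095769651/1576962837450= -87001.29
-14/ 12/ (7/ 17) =-17/ 6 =-2.83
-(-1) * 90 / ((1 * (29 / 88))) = 7920 / 29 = 273.10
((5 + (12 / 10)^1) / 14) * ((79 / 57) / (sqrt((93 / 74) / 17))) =79 * sqrt(116994) / 11970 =2.26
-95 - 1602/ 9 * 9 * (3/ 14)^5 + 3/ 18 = -77089393/ 806736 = -95.56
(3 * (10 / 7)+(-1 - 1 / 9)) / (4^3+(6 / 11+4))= 1100 / 23751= 0.05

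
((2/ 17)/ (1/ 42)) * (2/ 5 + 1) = 588/ 85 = 6.92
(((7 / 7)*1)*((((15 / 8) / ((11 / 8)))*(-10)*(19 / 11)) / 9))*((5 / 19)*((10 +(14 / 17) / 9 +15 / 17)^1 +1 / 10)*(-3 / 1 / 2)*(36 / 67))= 847150 / 137819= 6.15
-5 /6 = -0.83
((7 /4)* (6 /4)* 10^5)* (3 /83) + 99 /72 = 6300913 /664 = 9489.33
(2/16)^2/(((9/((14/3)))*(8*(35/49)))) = 0.00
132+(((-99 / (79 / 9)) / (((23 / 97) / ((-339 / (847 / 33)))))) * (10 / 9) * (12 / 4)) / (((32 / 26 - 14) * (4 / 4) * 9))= 113.78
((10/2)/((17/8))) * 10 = 400/17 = 23.53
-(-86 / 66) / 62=43 / 2046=0.02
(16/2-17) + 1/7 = -8.86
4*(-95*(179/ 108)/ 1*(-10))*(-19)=-3230950/ 27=-119664.81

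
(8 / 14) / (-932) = -1 / 1631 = -0.00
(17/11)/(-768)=-17/8448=-0.00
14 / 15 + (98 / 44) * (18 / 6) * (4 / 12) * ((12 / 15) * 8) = 2506 / 165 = 15.19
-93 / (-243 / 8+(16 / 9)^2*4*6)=-20088 / 9823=-2.04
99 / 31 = 3.19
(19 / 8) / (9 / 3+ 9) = 19 / 96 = 0.20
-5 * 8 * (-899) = 35960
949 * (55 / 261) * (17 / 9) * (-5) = -4436575 / 2349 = -1888.71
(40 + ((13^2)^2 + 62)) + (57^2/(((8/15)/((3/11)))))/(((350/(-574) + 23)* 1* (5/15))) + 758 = 88693677/2992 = 29643.61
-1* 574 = -574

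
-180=-180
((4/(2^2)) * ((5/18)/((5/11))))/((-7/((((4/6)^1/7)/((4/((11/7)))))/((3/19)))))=-2299/111132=-0.02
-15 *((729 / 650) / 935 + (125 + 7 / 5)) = -1896.02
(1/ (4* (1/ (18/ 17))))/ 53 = 9/ 1802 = 0.00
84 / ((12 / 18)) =126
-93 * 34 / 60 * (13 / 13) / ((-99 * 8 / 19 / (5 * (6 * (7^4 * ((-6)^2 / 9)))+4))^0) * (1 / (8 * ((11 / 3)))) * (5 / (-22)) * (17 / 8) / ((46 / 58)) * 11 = 779433 / 64768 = 12.03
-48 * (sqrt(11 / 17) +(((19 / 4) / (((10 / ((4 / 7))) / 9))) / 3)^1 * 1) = -1368 / 35-48 * sqrt(187) / 17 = -77.70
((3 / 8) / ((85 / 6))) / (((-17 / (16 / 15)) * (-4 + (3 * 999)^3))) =-12 / 194490360001025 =-0.00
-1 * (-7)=7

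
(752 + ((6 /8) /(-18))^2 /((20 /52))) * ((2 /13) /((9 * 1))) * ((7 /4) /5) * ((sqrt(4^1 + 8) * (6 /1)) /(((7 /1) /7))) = 93.51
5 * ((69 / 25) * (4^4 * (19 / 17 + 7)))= 2437632 / 85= 28678.02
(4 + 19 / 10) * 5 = 29.50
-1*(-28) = 28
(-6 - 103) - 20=-129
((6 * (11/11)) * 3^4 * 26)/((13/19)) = 18468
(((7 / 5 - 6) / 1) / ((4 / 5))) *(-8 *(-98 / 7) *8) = -5152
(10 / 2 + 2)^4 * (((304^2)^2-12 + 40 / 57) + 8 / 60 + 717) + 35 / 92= 537674224936483691 / 26220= 20506263346166.43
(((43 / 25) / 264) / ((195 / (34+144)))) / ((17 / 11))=3827 / 994500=0.00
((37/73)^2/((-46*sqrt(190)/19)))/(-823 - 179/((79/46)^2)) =8543929*sqrt(190)/13519402393380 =0.00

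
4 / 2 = 2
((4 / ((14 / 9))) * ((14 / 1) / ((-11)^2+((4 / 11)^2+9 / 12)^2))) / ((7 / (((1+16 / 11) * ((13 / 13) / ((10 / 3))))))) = 31049568 / 998455675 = 0.03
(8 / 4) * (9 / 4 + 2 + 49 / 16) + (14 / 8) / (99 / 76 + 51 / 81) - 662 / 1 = -646.47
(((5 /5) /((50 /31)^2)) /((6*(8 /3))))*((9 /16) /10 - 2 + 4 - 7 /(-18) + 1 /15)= 0.06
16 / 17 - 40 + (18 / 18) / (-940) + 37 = -32917 / 15980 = -2.06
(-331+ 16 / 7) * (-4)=9204 / 7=1314.86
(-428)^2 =183184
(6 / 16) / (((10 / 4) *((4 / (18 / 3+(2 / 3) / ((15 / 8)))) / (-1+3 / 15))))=-143 / 750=-0.19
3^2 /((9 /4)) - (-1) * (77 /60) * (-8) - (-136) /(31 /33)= 64406 /465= 138.51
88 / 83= 1.06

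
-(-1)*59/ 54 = 59/ 54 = 1.09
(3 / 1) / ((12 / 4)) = 1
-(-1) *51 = 51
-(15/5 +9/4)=-21/4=-5.25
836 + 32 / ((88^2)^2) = 1566704129 / 1874048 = 836.00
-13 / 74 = -0.18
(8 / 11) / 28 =2 / 77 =0.03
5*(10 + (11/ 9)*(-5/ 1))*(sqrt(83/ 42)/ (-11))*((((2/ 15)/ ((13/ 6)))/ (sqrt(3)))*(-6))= 20*sqrt(1162)/ 1287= 0.53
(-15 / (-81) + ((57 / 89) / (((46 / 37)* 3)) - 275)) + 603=36295915 / 110538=328.36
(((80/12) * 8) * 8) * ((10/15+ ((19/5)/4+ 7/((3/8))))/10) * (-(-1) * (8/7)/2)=155776/315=494.53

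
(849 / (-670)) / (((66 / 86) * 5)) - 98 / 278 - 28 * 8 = -1150858741 / 5122150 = -224.68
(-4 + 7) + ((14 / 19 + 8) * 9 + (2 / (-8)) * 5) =6109 / 76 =80.38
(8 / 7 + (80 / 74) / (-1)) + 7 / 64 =2837 / 16576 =0.17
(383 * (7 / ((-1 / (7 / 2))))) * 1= -18767 / 2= -9383.50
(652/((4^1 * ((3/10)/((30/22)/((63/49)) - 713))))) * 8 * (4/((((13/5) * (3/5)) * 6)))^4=-1914761000000000/18551483379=-103213.36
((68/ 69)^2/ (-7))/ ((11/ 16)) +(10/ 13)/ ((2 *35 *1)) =-909421/ 4765761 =-0.19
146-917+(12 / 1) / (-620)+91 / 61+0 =-7275883 / 9455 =-769.53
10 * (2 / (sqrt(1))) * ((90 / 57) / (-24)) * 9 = -225 / 19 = -11.84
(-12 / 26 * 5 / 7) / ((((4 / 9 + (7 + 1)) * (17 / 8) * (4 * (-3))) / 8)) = 360 / 29393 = 0.01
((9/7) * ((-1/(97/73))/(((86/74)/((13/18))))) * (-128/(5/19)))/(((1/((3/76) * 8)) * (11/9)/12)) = 1456206336/1605835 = 906.82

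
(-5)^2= 25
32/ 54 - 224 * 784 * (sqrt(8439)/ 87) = 16/ 27 - 175616 * sqrt(8439)/ 87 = -185433.82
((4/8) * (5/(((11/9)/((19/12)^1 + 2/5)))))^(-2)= 7744/127449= 0.06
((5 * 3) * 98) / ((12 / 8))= 980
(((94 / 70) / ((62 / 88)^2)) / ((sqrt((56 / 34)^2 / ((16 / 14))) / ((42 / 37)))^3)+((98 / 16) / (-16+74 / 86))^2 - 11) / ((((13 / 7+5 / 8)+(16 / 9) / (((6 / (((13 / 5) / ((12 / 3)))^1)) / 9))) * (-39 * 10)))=41988065 / 6370230672 - 96561438336 * sqrt(14) / 548989354764305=0.01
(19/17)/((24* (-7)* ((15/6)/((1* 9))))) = -57/2380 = -0.02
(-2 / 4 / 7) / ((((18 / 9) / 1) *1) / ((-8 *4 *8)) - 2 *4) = 64 / 7175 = 0.01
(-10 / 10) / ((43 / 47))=-47 / 43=-1.09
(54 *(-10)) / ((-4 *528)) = 45 / 176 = 0.26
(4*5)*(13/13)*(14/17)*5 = 1400/17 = 82.35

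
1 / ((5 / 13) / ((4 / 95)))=52 / 475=0.11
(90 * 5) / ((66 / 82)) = 6150 / 11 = 559.09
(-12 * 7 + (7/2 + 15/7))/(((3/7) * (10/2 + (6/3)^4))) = -1097/126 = -8.71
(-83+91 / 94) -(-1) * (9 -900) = -91465 / 94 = -973.03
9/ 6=3/ 2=1.50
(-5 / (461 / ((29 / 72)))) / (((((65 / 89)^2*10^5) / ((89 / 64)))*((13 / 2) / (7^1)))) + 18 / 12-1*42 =-47253990095108707 / 1166765184000000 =-40.50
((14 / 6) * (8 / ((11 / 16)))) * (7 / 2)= 3136 / 33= 95.03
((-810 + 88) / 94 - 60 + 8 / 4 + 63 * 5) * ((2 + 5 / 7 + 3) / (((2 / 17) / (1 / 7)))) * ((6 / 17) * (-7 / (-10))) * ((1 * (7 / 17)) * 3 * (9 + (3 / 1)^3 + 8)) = 18561312 / 799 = 23230.68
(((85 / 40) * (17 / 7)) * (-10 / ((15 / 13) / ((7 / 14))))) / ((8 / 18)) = -11271 / 224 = -50.32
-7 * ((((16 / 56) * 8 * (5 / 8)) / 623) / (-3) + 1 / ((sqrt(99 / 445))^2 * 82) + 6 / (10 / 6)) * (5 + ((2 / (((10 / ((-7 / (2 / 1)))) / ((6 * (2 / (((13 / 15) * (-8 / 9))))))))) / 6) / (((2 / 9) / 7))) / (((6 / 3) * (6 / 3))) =-761300888953 / 1912659840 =-398.03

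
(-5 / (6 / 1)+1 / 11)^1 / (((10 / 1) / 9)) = -147 / 220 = -0.67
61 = 61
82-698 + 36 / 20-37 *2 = -3441 / 5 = -688.20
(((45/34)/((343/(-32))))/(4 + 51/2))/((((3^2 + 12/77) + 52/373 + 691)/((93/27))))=-1017544/49425122873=-0.00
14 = 14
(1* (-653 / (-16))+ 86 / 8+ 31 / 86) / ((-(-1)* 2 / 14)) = 250061 / 688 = 363.46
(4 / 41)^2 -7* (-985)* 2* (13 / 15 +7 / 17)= 17629.58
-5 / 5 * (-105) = 105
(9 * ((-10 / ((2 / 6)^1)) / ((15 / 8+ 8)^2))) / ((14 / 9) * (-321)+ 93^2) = -51840 / 152586209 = -0.00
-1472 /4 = -368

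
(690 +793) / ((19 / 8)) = 11864 / 19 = 624.42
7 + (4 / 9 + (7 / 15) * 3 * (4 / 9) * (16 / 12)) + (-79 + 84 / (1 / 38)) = 421372 / 135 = 3121.27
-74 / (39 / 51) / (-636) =629 / 4134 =0.15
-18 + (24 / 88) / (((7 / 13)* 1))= -1347 / 77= -17.49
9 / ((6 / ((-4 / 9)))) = -2 / 3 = -0.67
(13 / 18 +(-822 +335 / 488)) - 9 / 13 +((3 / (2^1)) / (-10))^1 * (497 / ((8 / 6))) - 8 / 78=-500902451 / 570960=-877.30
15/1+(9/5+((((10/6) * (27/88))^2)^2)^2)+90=106.80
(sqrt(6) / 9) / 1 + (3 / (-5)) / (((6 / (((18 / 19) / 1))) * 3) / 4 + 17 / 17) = -12 / 115 + sqrt(6) / 9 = 0.17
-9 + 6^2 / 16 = -6.75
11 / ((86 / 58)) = 7.42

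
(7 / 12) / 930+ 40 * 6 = 2678407 / 11160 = 240.00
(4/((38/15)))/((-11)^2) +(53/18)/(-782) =300433/32360724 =0.01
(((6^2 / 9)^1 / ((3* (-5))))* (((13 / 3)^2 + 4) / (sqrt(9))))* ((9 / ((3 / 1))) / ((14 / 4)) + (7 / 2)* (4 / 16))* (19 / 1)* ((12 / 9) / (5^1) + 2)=-1284571 / 8505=-151.04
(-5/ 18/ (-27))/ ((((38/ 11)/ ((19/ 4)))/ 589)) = 8.33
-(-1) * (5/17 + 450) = 450.29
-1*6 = -6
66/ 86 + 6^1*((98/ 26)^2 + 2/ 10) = 3168777/ 36335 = 87.21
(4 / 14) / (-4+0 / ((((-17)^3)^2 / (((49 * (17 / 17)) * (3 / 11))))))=-1 / 14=-0.07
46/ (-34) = -23/ 17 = -1.35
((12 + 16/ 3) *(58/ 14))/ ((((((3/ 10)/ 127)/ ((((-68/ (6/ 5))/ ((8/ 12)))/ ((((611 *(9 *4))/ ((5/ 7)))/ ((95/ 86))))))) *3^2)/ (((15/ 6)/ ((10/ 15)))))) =-3717528125/ 96256188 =-38.62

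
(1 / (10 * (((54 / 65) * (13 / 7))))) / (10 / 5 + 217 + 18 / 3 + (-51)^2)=7 / 305208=0.00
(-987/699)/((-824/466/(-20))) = -1645/103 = -15.97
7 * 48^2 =16128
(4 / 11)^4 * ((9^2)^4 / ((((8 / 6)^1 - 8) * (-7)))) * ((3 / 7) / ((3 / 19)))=157034438208 / 3587045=43778.22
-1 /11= -0.09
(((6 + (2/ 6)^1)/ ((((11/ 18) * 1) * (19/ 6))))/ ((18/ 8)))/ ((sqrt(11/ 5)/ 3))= 2.94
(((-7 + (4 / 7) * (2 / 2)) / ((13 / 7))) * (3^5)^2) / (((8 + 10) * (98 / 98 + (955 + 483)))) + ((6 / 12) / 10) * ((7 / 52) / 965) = -11396446927 / 1444180400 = -7.89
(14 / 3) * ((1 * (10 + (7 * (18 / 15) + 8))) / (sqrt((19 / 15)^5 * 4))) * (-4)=-55440 * sqrt(285) / 6859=-136.45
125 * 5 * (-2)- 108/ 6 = -1268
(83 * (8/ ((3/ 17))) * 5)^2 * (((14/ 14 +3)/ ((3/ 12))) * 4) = 203870310400/ 9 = 22652256711.11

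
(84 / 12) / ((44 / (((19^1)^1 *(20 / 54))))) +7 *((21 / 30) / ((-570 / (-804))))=2265977 / 282150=8.03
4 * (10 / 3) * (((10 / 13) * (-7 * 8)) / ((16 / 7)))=-251.28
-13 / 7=-1.86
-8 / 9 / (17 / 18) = -16 / 17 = -0.94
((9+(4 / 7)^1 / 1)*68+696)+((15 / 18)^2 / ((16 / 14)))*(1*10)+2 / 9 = 1363981 / 1008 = 1353.16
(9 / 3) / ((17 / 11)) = 1.94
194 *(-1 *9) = -1746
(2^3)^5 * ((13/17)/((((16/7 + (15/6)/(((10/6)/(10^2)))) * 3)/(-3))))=-114688/697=-164.55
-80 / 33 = -2.42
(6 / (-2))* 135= -405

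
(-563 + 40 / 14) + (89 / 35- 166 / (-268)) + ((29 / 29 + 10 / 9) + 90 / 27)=-3325763 / 6030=-551.54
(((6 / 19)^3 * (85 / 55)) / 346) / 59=1836 / 770107943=0.00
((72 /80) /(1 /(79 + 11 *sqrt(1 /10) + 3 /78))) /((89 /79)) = 7821 *sqrt(10) /8900 + 292221 /4628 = 65.92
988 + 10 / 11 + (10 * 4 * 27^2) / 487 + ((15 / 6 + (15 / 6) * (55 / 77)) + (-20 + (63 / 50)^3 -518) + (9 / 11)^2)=26695329011983 / 51561125000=517.74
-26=-26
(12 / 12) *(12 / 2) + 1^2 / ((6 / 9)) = 15 / 2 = 7.50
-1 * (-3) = 3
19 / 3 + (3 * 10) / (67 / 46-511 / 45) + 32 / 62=234757 / 61473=3.82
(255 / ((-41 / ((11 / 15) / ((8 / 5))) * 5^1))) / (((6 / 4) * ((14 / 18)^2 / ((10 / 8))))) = -25245 / 32144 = -0.79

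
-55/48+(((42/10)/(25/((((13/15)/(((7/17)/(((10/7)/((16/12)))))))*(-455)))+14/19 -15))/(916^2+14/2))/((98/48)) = -139968084564083/122153946416880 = -1.15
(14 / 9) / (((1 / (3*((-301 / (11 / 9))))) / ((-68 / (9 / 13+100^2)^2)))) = 145281864 / 185925740891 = 0.00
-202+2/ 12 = -1211/ 6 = -201.83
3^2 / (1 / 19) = 171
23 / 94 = 0.24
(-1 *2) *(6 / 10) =-6 / 5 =-1.20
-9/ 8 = -1.12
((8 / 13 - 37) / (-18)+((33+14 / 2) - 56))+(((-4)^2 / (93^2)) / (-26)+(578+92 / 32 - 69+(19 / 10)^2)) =11277572689 / 22487400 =501.51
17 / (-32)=-0.53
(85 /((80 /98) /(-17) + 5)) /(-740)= -14161 /610500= -0.02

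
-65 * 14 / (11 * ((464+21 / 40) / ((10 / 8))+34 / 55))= -45500 / 204731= -0.22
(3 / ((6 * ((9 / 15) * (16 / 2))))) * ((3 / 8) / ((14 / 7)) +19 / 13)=1715 / 9984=0.17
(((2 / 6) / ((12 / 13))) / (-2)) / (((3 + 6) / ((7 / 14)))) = -13 / 1296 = -0.01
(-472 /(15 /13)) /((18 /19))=-58292 /135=-431.79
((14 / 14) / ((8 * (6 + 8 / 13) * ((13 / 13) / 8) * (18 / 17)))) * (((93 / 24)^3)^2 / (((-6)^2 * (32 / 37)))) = 7257117599537 / 467480346624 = 15.52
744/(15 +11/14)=10416/221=47.13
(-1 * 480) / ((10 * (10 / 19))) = -456 / 5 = -91.20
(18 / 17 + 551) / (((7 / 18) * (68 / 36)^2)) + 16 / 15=205800206 / 515865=398.94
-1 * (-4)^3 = 64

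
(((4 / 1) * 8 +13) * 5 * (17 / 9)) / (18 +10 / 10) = 425 / 19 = 22.37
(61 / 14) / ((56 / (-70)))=-305 / 56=-5.45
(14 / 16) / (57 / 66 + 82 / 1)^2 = 0.00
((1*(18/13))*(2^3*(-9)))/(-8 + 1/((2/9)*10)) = 25920/1963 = 13.20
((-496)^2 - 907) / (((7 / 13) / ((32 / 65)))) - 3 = 7843383 / 35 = 224096.66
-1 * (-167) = 167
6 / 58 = 3 / 29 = 0.10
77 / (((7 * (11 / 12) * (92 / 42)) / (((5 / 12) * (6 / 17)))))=315 / 391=0.81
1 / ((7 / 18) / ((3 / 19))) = 54 / 133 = 0.41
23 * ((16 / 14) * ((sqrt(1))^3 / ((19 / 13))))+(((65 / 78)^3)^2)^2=5239334050837 / 289512050688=18.10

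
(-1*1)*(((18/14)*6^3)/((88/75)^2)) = -1366875/6776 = -201.72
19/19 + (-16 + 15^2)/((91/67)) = 14094/91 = 154.88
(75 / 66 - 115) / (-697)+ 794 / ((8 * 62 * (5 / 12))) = 4759836 / 1188385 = 4.01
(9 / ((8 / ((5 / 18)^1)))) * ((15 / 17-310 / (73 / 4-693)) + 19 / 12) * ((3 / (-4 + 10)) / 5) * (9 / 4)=4831671 / 23492096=0.21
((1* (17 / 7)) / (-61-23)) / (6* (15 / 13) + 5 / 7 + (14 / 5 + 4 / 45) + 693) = -663 / 16133264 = -0.00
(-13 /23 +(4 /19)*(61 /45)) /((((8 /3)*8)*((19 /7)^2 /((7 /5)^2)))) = -13212703 /3786168000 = -0.00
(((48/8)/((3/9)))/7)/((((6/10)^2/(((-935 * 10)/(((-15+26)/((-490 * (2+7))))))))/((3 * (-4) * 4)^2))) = 61689600000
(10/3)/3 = 1.11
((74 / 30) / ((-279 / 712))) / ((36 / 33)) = -72446 / 12555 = -5.77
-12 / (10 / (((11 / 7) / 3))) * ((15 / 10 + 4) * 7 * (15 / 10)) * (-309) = 112167 / 10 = 11216.70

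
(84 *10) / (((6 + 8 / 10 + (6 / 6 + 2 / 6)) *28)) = 225 / 61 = 3.69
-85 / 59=-1.44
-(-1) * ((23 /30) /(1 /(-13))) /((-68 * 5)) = 299 /10200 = 0.03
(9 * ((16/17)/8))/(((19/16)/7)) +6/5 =12018/1615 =7.44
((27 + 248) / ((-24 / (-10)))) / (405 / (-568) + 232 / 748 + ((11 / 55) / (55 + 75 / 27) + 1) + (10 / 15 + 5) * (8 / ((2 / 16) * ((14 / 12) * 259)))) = 10756817946875 / 169056287451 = 63.63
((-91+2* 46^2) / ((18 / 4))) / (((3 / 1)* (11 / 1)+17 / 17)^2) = 4141 / 5202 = 0.80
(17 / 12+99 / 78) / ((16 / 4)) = 0.67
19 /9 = 2.11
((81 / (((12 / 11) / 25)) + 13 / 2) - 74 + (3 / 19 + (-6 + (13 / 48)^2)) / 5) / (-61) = -6414247 / 218880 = -29.30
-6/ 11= -0.55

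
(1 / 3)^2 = 1 / 9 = 0.11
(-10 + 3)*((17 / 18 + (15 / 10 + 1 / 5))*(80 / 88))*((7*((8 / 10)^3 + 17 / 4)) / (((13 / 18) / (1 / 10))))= -13883611 / 178750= -77.67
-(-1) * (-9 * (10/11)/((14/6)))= -270/77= -3.51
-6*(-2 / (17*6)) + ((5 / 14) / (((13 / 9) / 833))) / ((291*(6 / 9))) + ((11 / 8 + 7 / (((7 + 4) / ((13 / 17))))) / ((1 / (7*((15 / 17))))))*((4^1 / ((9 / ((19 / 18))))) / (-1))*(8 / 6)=-7809904019 / 1298824956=-6.01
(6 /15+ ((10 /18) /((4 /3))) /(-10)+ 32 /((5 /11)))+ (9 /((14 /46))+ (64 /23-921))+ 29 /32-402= -94202881 /77280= -1218.98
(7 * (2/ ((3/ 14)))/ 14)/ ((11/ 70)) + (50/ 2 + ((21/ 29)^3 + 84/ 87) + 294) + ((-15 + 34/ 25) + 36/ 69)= 155922093509/ 462781275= 336.92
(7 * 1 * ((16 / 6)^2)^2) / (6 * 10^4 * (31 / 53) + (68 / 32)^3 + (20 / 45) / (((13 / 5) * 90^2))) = 65022197760 / 6448288822843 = 0.01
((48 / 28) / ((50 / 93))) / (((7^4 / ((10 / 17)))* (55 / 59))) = 65844 / 78572725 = 0.00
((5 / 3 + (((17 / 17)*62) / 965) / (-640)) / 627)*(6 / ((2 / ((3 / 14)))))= 0.00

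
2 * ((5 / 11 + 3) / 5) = 76 / 55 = 1.38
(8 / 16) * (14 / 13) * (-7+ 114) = 749 / 13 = 57.62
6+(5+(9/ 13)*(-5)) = 98/ 13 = 7.54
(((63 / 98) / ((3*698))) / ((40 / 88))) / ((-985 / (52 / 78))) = -11 / 24063550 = -0.00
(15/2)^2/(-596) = -225/2384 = -0.09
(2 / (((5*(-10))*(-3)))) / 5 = 1 / 375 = 0.00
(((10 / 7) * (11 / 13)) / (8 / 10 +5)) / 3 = 550 / 7917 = 0.07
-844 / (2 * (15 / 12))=-1688 / 5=-337.60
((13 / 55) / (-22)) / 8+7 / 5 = 13539 / 9680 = 1.40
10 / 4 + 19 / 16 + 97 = 1611 / 16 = 100.69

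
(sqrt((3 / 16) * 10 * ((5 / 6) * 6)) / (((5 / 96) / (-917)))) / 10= -11004 * sqrt(6) / 5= -5390.84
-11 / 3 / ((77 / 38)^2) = -0.89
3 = 3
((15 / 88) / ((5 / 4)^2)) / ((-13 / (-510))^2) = 312120 / 1859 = 167.90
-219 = -219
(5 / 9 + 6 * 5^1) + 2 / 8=30.81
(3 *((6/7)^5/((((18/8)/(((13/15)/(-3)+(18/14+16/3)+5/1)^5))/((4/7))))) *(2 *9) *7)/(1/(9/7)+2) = 592969965405336421376/198615409453125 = 2985518.43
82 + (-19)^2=443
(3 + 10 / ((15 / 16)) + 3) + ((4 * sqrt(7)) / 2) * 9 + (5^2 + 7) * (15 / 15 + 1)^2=192.29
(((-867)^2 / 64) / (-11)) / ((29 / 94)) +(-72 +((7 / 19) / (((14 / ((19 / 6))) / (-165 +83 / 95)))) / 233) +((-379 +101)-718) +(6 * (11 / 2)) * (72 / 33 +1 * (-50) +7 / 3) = -4087515563459 / 677862240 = -6030.01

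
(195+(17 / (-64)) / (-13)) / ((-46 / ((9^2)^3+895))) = -5398452647 / 2392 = -2256878.20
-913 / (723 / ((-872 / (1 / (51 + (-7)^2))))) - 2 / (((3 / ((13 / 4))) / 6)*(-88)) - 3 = 7005815327 / 63624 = 110112.78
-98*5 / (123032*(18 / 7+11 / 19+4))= -4655 / 8357388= -0.00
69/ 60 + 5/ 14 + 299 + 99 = 55931/ 140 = 399.51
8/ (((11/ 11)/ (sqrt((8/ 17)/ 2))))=3.88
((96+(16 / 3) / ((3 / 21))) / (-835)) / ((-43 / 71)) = 5680 / 21543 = 0.26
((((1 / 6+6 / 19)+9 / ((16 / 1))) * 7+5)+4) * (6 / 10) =14879 / 1520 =9.79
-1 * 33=-33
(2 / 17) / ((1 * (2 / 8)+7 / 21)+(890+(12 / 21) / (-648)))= 0.00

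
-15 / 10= -3 / 2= -1.50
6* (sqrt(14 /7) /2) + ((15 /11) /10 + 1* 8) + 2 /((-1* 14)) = 3* sqrt(2) + 1231 /154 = 12.24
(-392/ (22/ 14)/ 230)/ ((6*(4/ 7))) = -0.32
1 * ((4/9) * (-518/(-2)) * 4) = 4144/9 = 460.44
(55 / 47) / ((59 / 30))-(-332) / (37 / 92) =84759562 / 102601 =826.11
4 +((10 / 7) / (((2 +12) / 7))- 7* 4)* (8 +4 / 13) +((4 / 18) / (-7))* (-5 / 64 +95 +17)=-5929151 / 26208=-226.23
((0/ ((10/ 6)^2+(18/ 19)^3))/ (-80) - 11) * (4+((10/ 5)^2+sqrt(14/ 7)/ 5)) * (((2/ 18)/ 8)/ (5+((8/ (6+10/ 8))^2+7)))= -9251/ 100044 - 9251 * sqrt(2)/ 4001760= -0.10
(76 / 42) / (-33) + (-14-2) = -11126 / 693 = -16.05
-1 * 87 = -87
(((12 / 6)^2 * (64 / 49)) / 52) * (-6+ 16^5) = 67108480 / 637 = 105350.83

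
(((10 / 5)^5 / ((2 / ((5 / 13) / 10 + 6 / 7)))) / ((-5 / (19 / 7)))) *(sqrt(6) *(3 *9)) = -668952 *sqrt(6) / 3185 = -514.47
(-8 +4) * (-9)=36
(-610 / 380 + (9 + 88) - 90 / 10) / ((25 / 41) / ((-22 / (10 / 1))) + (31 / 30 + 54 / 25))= 111047475 / 3748301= 29.63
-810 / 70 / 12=-0.96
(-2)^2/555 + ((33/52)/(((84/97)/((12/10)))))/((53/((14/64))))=1060847/97893120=0.01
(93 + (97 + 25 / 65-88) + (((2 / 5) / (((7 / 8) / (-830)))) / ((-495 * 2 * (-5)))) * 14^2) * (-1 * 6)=-5621666 / 10725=-524.16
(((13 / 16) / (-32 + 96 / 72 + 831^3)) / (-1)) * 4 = -39 / 6886273924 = -0.00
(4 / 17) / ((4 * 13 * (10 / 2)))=1 / 1105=0.00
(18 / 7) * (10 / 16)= 45 / 28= 1.61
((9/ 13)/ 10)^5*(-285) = -3365793/ 7425860000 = -0.00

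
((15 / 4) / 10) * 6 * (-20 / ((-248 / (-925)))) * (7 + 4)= -457875 / 248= -1846.27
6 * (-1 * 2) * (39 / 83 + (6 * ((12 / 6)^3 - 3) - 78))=47340 / 83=570.36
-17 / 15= -1.13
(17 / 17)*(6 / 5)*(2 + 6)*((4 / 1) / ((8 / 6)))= 28.80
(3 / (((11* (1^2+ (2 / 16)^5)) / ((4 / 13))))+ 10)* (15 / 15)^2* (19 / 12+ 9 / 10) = 25.04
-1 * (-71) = 71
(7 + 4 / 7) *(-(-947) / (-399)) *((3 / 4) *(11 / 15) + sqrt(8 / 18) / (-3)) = -2961269 / 502740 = -5.89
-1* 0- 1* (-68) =68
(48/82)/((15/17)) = 136/205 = 0.66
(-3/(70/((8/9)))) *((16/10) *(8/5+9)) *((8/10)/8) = -848/13125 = -0.06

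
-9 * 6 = -54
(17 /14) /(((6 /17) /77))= 3179 /12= 264.92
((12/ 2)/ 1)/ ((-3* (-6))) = 1/ 3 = 0.33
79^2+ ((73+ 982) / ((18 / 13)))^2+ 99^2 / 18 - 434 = 586910.84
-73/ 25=-2.92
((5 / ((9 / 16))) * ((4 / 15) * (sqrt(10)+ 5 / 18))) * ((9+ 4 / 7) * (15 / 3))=53600 / 1701+ 21440 * sqrt(10) / 189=390.24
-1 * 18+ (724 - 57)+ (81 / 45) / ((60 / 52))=16264 / 25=650.56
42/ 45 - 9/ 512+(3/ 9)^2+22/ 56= 1.42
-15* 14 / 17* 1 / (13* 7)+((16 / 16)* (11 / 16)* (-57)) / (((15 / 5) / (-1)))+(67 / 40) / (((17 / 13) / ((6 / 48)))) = 925503 / 70720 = 13.09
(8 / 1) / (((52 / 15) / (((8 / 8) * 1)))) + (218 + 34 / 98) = 140557 / 637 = 220.65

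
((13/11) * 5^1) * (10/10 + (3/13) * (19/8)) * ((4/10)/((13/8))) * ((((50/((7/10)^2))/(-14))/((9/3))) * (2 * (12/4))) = -230000/7007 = -32.82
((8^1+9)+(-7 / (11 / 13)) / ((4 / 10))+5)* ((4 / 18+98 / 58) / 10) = 499 / 1980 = 0.25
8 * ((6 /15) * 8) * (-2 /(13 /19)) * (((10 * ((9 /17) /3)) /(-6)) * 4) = 19456 /221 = 88.04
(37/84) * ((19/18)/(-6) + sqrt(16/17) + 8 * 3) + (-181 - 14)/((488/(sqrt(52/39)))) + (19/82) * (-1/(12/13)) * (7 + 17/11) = -65 * sqrt(3)/244 + 37 * sqrt(17)/357 + 34159247/4091472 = 8.31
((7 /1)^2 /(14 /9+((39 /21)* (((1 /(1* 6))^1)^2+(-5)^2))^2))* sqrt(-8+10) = 3111696* sqrt(2) /137293153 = 0.03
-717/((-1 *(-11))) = -65.18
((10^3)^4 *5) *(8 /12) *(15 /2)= 25000000000000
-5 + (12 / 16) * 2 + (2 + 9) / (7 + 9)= -45 / 16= -2.81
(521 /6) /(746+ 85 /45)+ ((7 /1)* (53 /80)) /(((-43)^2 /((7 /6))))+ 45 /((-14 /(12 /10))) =-156317681231 /41817279840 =-3.74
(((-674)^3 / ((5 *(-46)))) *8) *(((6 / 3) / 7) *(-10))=-4898912384 / 161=-30428027.23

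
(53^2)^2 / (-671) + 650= -7454331 / 671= -11109.29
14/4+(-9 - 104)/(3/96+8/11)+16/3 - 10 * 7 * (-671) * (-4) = -33467585/178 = -188020.14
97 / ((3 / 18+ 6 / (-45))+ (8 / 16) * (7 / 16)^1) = 46560 / 121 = 384.79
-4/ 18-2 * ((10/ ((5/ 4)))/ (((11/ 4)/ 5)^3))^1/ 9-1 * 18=-38476/ 1331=-28.91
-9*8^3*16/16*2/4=-2304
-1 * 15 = -15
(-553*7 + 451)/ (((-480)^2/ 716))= -10.63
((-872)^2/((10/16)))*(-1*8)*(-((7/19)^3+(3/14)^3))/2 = 685188105472/2352637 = 291242.60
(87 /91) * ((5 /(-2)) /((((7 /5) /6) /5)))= -32625 /637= -51.22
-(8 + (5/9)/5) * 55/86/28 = -4015/21672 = -0.19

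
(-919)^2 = 844561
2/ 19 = 0.11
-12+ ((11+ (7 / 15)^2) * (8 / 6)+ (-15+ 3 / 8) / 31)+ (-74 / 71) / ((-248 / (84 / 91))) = 384597859 / 154510200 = 2.49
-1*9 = -9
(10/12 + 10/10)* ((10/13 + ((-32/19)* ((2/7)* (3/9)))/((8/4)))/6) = 0.21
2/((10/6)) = 6/5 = 1.20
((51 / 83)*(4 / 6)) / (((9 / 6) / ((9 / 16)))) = 51 / 332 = 0.15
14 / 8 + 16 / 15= 169 / 60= 2.82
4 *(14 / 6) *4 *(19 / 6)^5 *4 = 34665386 / 729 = 47551.97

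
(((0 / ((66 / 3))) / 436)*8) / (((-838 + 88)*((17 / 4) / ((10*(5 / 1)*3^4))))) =0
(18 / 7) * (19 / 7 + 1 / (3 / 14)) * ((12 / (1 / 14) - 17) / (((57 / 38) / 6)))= 561720 / 49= 11463.67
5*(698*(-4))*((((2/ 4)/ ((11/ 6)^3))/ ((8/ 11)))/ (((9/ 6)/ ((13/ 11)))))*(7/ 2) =-5716620/ 1331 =-4294.98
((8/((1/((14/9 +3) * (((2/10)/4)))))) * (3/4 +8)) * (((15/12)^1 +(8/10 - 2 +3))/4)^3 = 65143547/9216000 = 7.07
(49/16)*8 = 49/2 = 24.50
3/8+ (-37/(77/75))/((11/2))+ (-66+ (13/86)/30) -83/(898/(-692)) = -16116084137/1962363480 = -8.21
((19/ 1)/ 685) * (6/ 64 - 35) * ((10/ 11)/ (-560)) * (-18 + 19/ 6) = -1888847/ 81016320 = -0.02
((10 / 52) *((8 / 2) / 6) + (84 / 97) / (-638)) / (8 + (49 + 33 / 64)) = 9796928 / 4442146137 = 0.00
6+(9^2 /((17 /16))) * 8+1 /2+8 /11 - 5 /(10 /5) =114932 /187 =614.61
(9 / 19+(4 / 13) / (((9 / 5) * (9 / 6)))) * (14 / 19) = 54866 / 126711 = 0.43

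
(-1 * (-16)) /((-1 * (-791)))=16 /791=0.02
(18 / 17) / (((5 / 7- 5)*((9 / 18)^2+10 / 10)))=-84 / 425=-0.20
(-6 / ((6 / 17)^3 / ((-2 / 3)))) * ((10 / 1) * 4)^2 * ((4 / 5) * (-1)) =-3144320 / 27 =-116456.30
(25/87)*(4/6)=50/261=0.19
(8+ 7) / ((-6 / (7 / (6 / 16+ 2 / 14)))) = -980 / 29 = -33.79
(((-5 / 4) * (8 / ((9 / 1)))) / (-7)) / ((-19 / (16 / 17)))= -160 / 20349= -0.01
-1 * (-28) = 28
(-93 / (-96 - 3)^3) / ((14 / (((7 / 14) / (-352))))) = -31 / 3187755648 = -0.00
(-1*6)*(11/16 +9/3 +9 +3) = -753/8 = -94.12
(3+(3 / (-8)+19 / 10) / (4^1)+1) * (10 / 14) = 701 / 224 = 3.13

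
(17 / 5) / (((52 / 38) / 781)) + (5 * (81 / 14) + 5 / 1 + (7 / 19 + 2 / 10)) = 17073716 / 8645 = 1974.98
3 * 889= 2667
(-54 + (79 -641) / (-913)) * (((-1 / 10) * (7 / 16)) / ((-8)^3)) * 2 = -17059 / 1869824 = -0.01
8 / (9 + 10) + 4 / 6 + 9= 575 / 57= 10.09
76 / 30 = 38 / 15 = 2.53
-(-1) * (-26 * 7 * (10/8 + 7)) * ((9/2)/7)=-3861/4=-965.25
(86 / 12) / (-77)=-43 / 462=-0.09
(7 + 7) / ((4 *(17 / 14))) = 49 / 17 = 2.88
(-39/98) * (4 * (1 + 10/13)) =-138/49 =-2.82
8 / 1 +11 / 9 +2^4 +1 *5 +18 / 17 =4786 / 153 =31.28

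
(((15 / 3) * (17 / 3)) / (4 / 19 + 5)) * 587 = 948005 / 297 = 3191.94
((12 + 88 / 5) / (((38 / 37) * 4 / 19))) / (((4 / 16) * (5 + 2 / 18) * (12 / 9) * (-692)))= -36963 / 318320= -0.12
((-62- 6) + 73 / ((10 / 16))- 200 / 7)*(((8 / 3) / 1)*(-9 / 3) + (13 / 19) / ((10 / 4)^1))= -519672 / 3325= -156.29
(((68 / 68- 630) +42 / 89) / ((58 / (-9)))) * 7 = 3524157 / 5162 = 682.71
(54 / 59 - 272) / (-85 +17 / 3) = 23991 / 7021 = 3.42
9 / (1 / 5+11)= 45 / 56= 0.80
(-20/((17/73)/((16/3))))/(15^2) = -4672/2295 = -2.04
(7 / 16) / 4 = 7 / 64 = 0.11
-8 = -8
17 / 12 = 1.42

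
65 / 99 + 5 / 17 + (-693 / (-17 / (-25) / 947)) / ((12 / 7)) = -3789958625 / 6732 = -562976.62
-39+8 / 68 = -661 / 17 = -38.88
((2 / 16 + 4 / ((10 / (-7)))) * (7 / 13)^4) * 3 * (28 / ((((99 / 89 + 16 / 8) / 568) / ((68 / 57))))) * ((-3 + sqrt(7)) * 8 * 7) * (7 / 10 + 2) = 7010262611424576 / 3757913575 -2336754203808192 * sqrt(7) / 3757913575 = 220279.71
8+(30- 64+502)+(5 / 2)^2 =1929 / 4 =482.25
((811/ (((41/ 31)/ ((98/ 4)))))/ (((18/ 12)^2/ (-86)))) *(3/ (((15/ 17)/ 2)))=-7204203832/ 1845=-3904717.52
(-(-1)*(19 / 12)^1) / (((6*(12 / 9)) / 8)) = 19 / 12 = 1.58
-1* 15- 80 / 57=-935 / 57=-16.40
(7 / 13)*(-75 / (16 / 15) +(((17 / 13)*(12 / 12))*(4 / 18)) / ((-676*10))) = -778562351 / 20563920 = -37.86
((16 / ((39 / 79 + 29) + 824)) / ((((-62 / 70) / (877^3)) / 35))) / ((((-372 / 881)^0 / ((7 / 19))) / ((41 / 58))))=-74938301966194100 / 575851753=-130134711.89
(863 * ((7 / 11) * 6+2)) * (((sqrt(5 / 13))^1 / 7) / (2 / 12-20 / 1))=-331392 * sqrt(65) / 119119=-22.43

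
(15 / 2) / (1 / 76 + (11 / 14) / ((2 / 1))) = 665 / 36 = 18.47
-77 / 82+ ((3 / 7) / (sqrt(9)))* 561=45463 / 574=79.20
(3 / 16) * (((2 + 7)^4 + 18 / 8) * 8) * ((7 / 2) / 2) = 17228.53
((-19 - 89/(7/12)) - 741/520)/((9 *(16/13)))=-629707/40320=-15.62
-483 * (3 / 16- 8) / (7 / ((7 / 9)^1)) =20125 / 48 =419.27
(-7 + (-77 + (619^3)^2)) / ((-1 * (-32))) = 56252767574402197 / 32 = 1757898986700068.66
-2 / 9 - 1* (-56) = 502 / 9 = 55.78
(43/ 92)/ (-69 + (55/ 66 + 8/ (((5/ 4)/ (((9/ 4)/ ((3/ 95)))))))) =129/ 107042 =0.00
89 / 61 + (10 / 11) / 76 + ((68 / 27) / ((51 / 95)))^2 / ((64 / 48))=1002505609 / 55764126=17.98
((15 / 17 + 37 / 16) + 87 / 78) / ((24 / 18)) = 45723 / 14144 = 3.23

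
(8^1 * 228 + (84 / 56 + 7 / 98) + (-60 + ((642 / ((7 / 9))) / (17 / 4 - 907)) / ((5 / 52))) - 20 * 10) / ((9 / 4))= 37459604 / 54165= 691.58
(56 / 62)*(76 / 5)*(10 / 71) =4256 / 2201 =1.93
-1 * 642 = -642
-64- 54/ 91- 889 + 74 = -80043/ 91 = -879.59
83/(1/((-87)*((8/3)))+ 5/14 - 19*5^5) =-0.00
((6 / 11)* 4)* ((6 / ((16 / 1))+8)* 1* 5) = 1005 / 11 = 91.36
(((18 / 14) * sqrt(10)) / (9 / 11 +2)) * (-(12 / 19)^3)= -171072 * sqrt(10) / 1488403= -0.36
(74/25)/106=37/1325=0.03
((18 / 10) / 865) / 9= 1 / 4325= 0.00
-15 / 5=-3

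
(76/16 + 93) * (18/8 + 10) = 19159/16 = 1197.44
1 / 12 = 0.08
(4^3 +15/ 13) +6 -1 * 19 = 678/ 13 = 52.15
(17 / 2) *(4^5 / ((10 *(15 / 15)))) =870.40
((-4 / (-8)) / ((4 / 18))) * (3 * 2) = 27 / 2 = 13.50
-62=-62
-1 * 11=-11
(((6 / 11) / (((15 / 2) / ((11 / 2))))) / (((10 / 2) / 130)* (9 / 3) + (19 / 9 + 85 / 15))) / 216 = 13 / 55410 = 0.00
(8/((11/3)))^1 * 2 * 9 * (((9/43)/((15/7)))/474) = 1512/186835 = 0.01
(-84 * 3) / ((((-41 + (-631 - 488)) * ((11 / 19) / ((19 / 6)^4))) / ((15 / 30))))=18.87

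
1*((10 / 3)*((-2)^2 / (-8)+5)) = 15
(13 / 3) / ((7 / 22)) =286 / 21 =13.62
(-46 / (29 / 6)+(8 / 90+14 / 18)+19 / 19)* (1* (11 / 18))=-18304 / 3915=-4.68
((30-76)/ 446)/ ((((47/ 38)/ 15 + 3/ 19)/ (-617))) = 8088870/ 30551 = 264.77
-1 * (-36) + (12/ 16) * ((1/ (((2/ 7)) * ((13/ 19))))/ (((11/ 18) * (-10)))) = 202329/ 5720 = 35.37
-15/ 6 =-5/ 2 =-2.50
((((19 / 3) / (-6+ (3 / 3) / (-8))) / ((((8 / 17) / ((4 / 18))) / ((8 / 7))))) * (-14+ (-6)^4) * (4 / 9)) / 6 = -52.99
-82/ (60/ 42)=-57.40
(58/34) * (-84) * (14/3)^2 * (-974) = 155014048/51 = 3039491.14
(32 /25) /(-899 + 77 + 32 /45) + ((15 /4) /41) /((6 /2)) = 438359 /15152780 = 0.03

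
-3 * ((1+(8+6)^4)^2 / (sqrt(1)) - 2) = -4427597661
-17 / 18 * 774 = -731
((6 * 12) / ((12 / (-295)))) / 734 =-885 / 367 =-2.41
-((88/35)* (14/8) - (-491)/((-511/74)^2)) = -19188242/1305605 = -14.70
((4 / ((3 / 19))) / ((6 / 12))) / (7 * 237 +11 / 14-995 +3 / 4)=4256 / 55905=0.08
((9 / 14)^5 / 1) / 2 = 59049 / 1075648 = 0.05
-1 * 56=-56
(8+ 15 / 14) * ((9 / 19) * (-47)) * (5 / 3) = -89535 / 266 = -336.60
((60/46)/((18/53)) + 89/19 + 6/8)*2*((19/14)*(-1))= -48637/1932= -25.17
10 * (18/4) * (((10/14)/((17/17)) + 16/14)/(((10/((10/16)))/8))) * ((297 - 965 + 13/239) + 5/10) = -26662545/956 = -27889.69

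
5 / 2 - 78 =-151 / 2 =-75.50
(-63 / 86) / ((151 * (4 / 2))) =-63 / 25972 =-0.00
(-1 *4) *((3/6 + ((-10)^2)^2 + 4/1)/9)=-40018/9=-4446.44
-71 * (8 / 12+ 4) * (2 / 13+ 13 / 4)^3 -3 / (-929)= -853435177131 / 65312416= -13066.97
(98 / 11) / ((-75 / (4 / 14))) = -28 / 825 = -0.03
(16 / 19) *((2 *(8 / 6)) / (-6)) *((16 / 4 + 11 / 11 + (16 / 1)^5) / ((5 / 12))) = -89478912 / 95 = -941883.28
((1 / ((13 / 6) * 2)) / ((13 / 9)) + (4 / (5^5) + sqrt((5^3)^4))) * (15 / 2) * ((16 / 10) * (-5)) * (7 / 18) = -38509511488 / 105625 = -364587.09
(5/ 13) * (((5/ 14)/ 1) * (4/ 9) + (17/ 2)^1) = 5455/ 1638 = 3.33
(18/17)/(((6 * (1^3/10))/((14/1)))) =24.71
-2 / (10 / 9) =-9 / 5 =-1.80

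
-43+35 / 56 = -339 / 8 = -42.38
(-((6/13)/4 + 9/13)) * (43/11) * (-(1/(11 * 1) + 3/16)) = 0.88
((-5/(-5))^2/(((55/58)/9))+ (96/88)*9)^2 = 1127844/3025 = 372.84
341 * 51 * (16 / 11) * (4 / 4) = 25296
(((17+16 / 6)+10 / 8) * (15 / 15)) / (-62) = -251 / 744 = -0.34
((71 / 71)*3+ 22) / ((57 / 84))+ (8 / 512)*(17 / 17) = 44819 / 1216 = 36.86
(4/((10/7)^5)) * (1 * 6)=4.03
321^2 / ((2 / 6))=309123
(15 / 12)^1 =5 / 4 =1.25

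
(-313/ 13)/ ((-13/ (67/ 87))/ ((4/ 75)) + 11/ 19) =1593796/ 20913451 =0.08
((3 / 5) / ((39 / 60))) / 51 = 4 / 221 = 0.02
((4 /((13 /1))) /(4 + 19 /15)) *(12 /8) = 90 /1027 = 0.09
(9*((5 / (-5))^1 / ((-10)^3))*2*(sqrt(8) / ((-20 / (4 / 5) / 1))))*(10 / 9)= -sqrt(2) / 625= -0.00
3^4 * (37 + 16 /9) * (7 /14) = 3141 /2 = 1570.50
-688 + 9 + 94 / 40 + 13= -13273 / 20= -663.65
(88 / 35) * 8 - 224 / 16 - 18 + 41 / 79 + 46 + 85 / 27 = 2820572 / 74655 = 37.78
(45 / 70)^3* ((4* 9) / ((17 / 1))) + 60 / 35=26553 / 11662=2.28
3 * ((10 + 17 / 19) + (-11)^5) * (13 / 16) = -59665359 / 152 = -392535.26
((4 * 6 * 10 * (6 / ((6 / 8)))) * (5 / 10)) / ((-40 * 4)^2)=3 / 80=0.04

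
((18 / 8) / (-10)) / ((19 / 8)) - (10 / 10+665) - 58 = -68789 / 95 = -724.09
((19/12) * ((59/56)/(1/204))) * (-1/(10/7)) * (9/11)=-171513/880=-194.90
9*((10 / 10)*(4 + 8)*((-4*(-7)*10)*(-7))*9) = -1905120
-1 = -1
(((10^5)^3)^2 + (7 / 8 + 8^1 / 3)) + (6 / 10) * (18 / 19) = 2280000000000000000000000000009371 / 2280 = 1000000000000000000000000000000.00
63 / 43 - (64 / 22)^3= -1325171 / 57233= -23.15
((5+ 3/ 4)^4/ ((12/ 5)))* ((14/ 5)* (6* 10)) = 9794435/ 128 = 76519.02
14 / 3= 4.67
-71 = -71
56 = 56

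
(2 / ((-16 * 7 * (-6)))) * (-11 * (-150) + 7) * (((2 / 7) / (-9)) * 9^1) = -1657 / 1176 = -1.41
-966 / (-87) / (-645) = -322 / 18705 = -0.02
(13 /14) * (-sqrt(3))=-13 * sqrt(3) /14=-1.61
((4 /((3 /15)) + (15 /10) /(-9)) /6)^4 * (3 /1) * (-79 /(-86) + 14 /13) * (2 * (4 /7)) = 63913025393 /78242112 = 816.86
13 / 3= 4.33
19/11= 1.73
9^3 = 729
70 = 70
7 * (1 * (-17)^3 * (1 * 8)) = -275128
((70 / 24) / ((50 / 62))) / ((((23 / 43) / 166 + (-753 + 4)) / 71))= -54987583 / 160390170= -0.34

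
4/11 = 0.36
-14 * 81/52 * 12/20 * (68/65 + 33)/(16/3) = -11292939/135200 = -83.53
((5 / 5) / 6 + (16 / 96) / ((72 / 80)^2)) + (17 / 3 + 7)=6337 / 486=13.04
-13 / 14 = -0.93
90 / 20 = 9 / 2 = 4.50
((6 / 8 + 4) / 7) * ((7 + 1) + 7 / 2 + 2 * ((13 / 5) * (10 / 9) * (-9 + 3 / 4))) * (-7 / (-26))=-4123 / 624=-6.61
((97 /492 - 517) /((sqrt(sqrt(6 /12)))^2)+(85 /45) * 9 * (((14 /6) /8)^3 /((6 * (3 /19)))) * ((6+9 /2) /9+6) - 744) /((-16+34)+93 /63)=-7742154847 /203544576 - 1779869 * sqrt(2) /67076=-75.56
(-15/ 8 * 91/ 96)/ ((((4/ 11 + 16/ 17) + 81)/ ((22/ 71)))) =-935935/ 139873408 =-0.01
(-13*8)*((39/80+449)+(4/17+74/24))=-24016837/510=-47091.84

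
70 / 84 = 5 / 6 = 0.83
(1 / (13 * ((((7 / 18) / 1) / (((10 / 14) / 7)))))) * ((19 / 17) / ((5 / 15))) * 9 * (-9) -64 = -5266922 / 75803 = -69.48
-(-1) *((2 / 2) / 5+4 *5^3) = 2501 / 5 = 500.20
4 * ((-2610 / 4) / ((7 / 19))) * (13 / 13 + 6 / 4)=-17710.71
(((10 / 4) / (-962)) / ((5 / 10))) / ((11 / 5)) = -25 / 10582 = -0.00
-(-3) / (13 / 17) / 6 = 17 / 26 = 0.65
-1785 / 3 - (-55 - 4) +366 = -170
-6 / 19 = -0.32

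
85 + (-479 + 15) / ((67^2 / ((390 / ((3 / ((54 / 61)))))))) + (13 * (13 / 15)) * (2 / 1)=392826977 / 4107435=95.64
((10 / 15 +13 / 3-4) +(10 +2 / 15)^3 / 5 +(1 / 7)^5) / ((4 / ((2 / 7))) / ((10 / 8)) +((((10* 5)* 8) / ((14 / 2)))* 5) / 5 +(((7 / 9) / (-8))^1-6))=474452736448 / 141231922125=3.36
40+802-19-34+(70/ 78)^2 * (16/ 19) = 22820911/ 28899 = 789.68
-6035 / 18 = -335.28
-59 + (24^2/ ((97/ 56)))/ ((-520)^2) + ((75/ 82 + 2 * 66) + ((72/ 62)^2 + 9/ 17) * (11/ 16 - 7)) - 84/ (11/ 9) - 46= -2544487486079007/ 48313364356400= -52.67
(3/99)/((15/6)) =2/165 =0.01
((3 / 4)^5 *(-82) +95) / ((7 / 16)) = 38677 / 224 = 172.67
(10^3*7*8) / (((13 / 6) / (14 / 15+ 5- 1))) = 1657600 / 13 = 127507.69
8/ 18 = 4/ 9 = 0.44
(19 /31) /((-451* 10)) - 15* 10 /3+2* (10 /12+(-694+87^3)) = 1315569.67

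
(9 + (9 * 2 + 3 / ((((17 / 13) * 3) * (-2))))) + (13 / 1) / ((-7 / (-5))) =8545 / 238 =35.90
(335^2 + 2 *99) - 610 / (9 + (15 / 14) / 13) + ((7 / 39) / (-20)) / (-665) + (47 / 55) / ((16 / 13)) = 3541163277657 / 31517200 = 112356.53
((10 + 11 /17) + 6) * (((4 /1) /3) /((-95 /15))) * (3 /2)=-5.26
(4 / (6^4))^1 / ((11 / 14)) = 7 / 1782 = 0.00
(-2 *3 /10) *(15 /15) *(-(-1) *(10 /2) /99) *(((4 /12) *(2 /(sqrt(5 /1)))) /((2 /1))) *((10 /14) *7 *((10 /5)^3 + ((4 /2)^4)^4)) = -21848 *sqrt(5) /33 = -1480.41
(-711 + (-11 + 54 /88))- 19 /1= -32577 /44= -740.39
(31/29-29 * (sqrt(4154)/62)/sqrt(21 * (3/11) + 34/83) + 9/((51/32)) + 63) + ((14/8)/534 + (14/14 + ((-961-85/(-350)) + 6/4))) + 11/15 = -6544305331/7371336-29 * sqrt(21249949006)/347386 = -899.97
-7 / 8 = -0.88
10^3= 1000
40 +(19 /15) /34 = 20419 /510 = 40.04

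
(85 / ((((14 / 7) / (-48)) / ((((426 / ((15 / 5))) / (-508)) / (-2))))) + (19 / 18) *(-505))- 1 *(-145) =-1538875 / 2286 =-673.17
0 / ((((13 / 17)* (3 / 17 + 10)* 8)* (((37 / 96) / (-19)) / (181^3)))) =0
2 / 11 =0.18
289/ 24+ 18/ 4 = 397/ 24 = 16.54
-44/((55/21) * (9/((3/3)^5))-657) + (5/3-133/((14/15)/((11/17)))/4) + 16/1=-534213/100504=-5.32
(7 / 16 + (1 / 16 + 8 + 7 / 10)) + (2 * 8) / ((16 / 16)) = 126 / 5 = 25.20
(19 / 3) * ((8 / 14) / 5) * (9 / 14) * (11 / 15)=418 / 1225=0.34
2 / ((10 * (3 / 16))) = 16 / 15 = 1.07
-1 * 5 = -5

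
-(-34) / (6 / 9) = 51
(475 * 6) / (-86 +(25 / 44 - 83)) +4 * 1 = -95756 / 7411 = -12.92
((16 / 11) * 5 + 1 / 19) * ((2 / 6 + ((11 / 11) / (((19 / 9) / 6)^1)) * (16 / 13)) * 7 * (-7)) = -212978941 / 154869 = -1375.22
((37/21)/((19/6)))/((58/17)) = 0.16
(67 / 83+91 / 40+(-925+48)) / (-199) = 2901407 / 660680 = 4.39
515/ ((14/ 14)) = 515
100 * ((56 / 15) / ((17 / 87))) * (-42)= -1364160 / 17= -80244.71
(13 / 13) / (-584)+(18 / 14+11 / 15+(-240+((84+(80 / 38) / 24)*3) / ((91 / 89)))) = 132319561 / 15146040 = 8.74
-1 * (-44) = 44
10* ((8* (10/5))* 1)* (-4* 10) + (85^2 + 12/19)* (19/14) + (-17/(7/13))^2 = 431491/98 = 4402.97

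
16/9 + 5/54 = 101/54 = 1.87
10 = 10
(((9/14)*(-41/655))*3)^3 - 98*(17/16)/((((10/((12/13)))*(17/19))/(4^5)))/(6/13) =-18377976225128843/771095213000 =-23833.60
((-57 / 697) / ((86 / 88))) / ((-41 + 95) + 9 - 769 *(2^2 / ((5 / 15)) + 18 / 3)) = 836 / 137656803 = 0.00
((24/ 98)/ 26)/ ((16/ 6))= 9/ 2548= 0.00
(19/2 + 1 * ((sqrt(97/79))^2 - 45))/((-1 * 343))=5415/54194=0.10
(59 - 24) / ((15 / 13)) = 91 / 3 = 30.33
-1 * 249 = -249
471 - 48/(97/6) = 45399/97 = 468.03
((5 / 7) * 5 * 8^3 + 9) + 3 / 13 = 167240 / 91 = 1837.80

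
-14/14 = -1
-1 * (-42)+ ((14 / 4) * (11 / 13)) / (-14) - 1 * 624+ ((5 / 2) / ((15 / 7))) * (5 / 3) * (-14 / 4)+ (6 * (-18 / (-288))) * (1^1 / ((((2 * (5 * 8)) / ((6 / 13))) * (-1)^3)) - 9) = -22179241 / 37440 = -592.39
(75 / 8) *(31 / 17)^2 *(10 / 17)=360375 / 19652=18.34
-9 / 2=-4.50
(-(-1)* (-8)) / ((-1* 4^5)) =1 / 128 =0.01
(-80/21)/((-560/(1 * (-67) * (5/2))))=-1.14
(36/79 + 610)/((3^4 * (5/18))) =96452/3555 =27.13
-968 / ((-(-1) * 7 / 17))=-16456 / 7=-2350.86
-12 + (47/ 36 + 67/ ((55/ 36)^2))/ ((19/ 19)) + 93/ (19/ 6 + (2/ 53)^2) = 55083462193/ 1162943100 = 47.37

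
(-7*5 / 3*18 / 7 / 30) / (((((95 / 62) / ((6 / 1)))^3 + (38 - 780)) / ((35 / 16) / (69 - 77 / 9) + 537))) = 3759856599591 / 5194716906376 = 0.72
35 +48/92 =817/23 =35.52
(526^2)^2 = 76549608976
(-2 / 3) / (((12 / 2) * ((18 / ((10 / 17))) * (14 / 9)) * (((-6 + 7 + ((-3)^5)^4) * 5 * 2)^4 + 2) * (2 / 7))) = -5 / 904590037053532605718151384234920413793921224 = -0.00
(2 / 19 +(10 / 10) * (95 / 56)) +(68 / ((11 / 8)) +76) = 1489407 / 11704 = 127.26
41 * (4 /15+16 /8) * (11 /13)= 15334 /195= 78.64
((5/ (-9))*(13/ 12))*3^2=-65/ 12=-5.42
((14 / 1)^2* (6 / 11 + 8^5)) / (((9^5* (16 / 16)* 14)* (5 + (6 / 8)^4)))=1291867136 / 884022579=1.46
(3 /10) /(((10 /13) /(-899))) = -35061 /100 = -350.61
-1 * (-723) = 723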